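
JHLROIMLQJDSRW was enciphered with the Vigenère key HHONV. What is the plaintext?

Repeat the key across the ciphertext: HHONVHHONVHHON
J(9)−H(7): 2 → C
H(7)−H(7): 0 → A
L(11)−O(14): -3≡23 → X
R(17)−N(13): 4 → E
O(14)−V(21): -7≡19 → T
I(8)−H(7): 1 → B
M(12)−H(7): 5 → F
L(11)−O(14): -3≡23 → X
Q(16)−N(13): 3 → D
J(9)−V(21): -12≡14 → O
D(3)−H(7): -4≡22 → W
S(18)−H(7): 11 → L
R(17)−O(14): 3 → D
W(22)−N(13): 9 → J

CAXETBFXDOWLDJ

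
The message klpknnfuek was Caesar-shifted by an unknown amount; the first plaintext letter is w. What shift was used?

From the crib: k(10)−w(22)=-12≡14, so the shift is 14.

14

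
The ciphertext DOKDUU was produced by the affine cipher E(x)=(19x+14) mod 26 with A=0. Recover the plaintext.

The inverse of 19 mod 26 is 11, since 19·11=209≡1. Apply D(y)=11·(y−14) mod 26:
D(3): 11·(3−14)=-121≡9 → J
O(14): 11·(14−14)=0 → A
K(10): 11·(10−14)=-44≡8 → I
D(3): 11·(3−14)=-121≡9 → J
U(20): 11·(20−14)=66≡14 → O
U(20): 11·(20−14)=66≡14 → O

JAIJOO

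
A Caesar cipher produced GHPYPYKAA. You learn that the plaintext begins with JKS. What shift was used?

From the crib: G(6)−J(9)=-3≡23, so the shift is 23.

23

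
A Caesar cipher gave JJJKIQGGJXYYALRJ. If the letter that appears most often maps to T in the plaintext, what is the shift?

16

The most frequent ciphertext letter is J (appears 5 times).
J is position 9; T is position 19.
Shift = -10≡16.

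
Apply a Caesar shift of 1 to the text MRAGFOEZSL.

NSBHGPFATM

M(12): 12+1=13 → N
R(17): 17+1=18 → S
A(0): 0+1=1 → B
G(6): 6+1=7 → H
F(5): 5+1=6 → G
O(14): 14+1=15 → P
E(4): 4+1=5 → F
Z(25): 25+1=26≡0 → A
S(18): 18+1=19 → T
L(11): 11+1=12 → M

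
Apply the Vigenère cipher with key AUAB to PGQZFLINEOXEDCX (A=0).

Repeat the key across the message: AUABAUABAUABAUA
P(15)+A(0): 15 → P
G(6)+U(20): 26≡0 → A
Q(16)+A(0): 16 → Q
Z(25)+B(1): 26≡0 → A
F(5)+A(0): 5 → F
L(11)+U(20): 31≡5 → F
I(8)+A(0): 8 → I
N(13)+B(1): 14 → O
E(4)+A(0): 4 → E
O(14)+U(20): 34≡8 → I
X(23)+A(0): 23 → X
E(4)+B(1): 5 → F
D(3)+A(0): 3 → D
C(2)+U(20): 22 → W
X(23)+A(0): 23 → X

PAQAFFIOEIXFDWX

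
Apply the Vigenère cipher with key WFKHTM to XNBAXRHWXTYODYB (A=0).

Repeat the key across the message: WFKHTMWFKHTMWFK
X(23)+W(22): 45≡19 → T
N(13)+F(5): 18 → S
B(1)+K(10): 11 → L
A(0)+H(7): 7 → H
X(23)+T(19): 42≡16 → Q
R(17)+M(12): 29≡3 → D
H(7)+W(22): 29≡3 → D
W(22)+F(5): 27≡1 → B
X(23)+K(10): 33≡7 → H
T(19)+H(7): 26≡0 → A
Y(24)+T(19): 43≡17 → R
O(14)+M(12): 26≡0 → A
D(3)+W(22): 25 → Z
Y(24)+F(5): 29≡3 → D
B(1)+K(10): 11 → L

TSLHQDDBHARAZDL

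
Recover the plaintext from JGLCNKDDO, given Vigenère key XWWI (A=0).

MKPUQOHVR

Repeat the key across the ciphertext: XWWIXWWIX
J(9)−X(23): -14≡12 → M
G(6)−W(22): -16≡10 → K
L(11)−W(22): -11≡15 → P
C(2)−I(8): -6≡20 → U
N(13)−X(23): -10≡16 → Q
K(10)−W(22): -12≡14 → O
D(3)−W(22): -19≡7 → H
D(3)−I(8): -5≡21 → V
O(14)−X(23): -9≡17 → R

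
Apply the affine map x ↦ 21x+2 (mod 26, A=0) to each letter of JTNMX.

JLPUR

J(9): 21·9+2=191≡9 → J
T(19): 21·19+2=401≡11 → L
N(13): 21·13+2=275≡15 → P
M(12): 21·12+2=254≡20 → U
X(23): 21·23+2=485≡17 → R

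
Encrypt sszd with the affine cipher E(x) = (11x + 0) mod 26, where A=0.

s(18): 11·18+0=198≡16 → q
s(18): 11·18+0=198≡16 → q
z(25): 11·25+0=275≡15 → p
d(3): 11·3+0=33≡7 → h

qqph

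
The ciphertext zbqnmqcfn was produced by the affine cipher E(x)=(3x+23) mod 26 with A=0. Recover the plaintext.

The inverse of 3 mod 26 is 9, since 3·9=27≡1. Apply D(y)=9·(y−23) mod 26:
z(25): 9·(25−23)=18 → s
b(1): 9·(1−23)=-198≡10 → k
q(16): 9·(16−23)=-63≡15 → p
n(13): 9·(13−23)=-90≡14 → o
m(12): 9·(12−23)=-99≡5 → f
q(16): 9·(16−23)=-63≡15 → p
c(2): 9·(2−23)=-189≡19 → t
f(5): 9·(5−23)=-162≡20 → u
n(13): 9·(13−23)=-90≡14 → o

skpofptuo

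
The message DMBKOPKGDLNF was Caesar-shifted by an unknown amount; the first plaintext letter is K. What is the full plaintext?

From the crib: D(3)−K(10)=-7≡19, so the shift is 19.
Subtract 19 from each ciphertext letter:
D(3): 3−19=-16≡10 → K
M(12): 12−19=-7≡19 → T
B(1): 1−19=-18≡8 → I
K(10): 10−19=-9≡17 → R
O(14): 14−19=-5≡21 → V
P(15): 15−19=-4≡22 → W
K(10): 10−19=-9≡17 → R
G(6): 6−19=-13≡13 → N
D(3): 3−19=-16≡10 → K
L(11): 11−19=-8≡18 → S
N(13): 13−19=-6≡20 → U
F(5): 5−19=-14≡12 → M

KTIRVWRNKSUM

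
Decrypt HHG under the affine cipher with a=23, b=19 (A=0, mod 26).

The inverse of 23 mod 26 is 17, since 23·17=391≡1. Apply D(y)=17·(y−19) mod 26:
H(7): 17·(7−19)=-204≡4 → E
H(7): 17·(7−19)=-204≡4 → E
G(6): 17·(6−19)=-221≡13 → N

EEN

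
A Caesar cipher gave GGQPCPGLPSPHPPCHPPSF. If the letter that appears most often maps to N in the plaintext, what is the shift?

2

The most frequent ciphertext letter is P (appears 8 times).
P is position 15; N is position 13.
Shift = 2.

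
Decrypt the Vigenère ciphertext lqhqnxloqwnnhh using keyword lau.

Repeat the key across the ciphertext: laulaulaulaula
l(11)−l(11): 0 → a
q(16)−a(0): 16 → q
h(7)−u(20): -13≡13 → n
q(16)−l(11): 5 → f
n(13)−a(0): 13 → n
x(23)−u(20): 3 → d
l(11)−l(11): 0 → a
o(14)−a(0): 14 → o
q(16)−u(20): -4≡22 → w
w(22)−l(11): 11 → l
n(13)−a(0): 13 → n
n(13)−u(20): -7≡19 → t
h(7)−l(11): -4≡22 → w
h(7)−a(0): 7 → h

aqnfndaowlntwh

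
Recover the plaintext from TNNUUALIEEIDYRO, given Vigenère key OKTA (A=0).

FDUUGQSIQUPDKHV

Repeat the key across the ciphertext: OKTAOKTAOKTAOKT
T(19)−O(14): 5 → F
N(13)−K(10): 3 → D
N(13)−T(19): -6≡20 → U
U(20)−A(0): 20 → U
U(20)−O(14): 6 → G
A(0)−K(10): -10≡16 → Q
L(11)−T(19): -8≡18 → S
I(8)−A(0): 8 → I
E(4)−O(14): -10≡16 → Q
E(4)−K(10): -6≡20 → U
I(8)−T(19): -11≡15 → P
D(3)−A(0): 3 → D
Y(24)−O(14): 10 → K
R(17)−K(10): 7 → H
O(14)−T(19): -5≡21 → V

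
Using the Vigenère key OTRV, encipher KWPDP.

Repeat the key across the message: OTRVO
K(10)+O(14): 24 → Y
W(22)+T(19): 41≡15 → P
P(15)+R(17): 32≡6 → G
D(3)+V(21): 24 → Y
P(15)+O(14): 29≡3 → D

YPGYD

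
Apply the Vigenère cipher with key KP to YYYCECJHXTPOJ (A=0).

Repeat the key across the message: KPKPKPKPKPKPK
Y(24)+K(10): 34≡8 → I
Y(24)+P(15): 39≡13 → N
Y(24)+K(10): 34≡8 → I
C(2)+P(15): 17 → R
E(4)+K(10): 14 → O
C(2)+P(15): 17 → R
J(9)+K(10): 19 → T
H(7)+P(15): 22 → W
X(23)+K(10): 33≡7 → H
T(19)+P(15): 34≡8 → I
P(15)+K(10): 25 → Z
O(14)+P(15): 29≡3 → D
J(9)+K(10): 19 → T

INIRORTWHIZDT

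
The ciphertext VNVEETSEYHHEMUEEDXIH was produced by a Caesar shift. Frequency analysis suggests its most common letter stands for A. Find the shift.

The most frequent ciphertext letter is E (appears 6 times).
E is position 4; A is position 0.
Shift = 4.

4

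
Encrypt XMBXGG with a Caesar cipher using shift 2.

X(23): 23+2=25 → Z
M(12): 12+2=14 → O
B(1): 1+2=3 → D
X(23): 23+2=25 → Z
G(6): 6+2=8 → I
G(6): 6+2=8 → I

ZODZII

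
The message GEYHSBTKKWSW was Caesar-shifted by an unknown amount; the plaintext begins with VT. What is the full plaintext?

VTNWHQIZZLHL

From the crib: G(6)−V(21)=-15≡11, so the shift is 11.
Subtract 11 from each ciphertext letter:
G(6): 6−11=-5≡21 → V
E(4): 4−11=-7≡19 → T
Y(24): 24−11=13 → N
H(7): 7−11=-4≡22 → W
S(18): 18−11=7 → H
B(1): 1−11=-10≡16 → Q
T(19): 19−11=8 → I
K(10): 10−11=-1≡25 → Z
K(10): 10−11=-1≡25 → Z
W(22): 22−11=11 → L
S(18): 18−11=7 → H
W(22): 22−11=11 → L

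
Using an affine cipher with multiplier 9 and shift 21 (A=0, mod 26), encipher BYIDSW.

B(1): 9·1+21=30≡4 → E
Y(24): 9·24+21=237≡3 → D
I(8): 9·8+21=93≡15 → P
D(3): 9·3+21=48≡22 → W
S(18): 9·18+21=183≡1 → B
W(22): 9·22+21=219≡11 → L

EDPWBL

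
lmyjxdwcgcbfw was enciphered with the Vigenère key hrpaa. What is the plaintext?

evjjxwfngcuoh

Repeat the key across the ciphertext: hrpaahrpaahrp
l(11)−h(7): 4 → e
m(12)−r(17): -5≡21 → v
y(24)−p(15): 9 → j
j(9)−a(0): 9 → j
x(23)−a(0): 23 → x
d(3)−h(7): -4≡22 → w
w(22)−r(17): 5 → f
c(2)−p(15): -13≡13 → n
g(6)−a(0): 6 → g
c(2)−a(0): 2 → c
b(1)−h(7): -6≡20 → u
f(5)−r(17): -12≡14 → o
w(22)−p(15): 7 → h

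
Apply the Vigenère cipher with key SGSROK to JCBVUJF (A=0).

Repeat the key across the message: SGSROKS
J(9)+S(18): 27≡1 → B
C(2)+G(6): 8 → I
B(1)+S(18): 19 → T
V(21)+R(17): 38≡12 → M
U(20)+O(14): 34≡8 → I
J(9)+K(10): 19 → T
F(5)+S(18): 23 → X

BITMITX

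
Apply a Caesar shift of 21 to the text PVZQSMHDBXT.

P(15): 15+21=36≡10 → K
V(21): 21+21=42≡16 → Q
Z(25): 25+21=46≡20 → U
Q(16): 16+21=37≡11 → L
S(18): 18+21=39≡13 → N
M(12): 12+21=33≡7 → H
H(7): 7+21=28≡2 → C
D(3): 3+21=24 → Y
B(1): 1+21=22 → W
X(23): 23+21=44≡18 → S
T(19): 19+21=40≡14 → O

KQULNHCYWSO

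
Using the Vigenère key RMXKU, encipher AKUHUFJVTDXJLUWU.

RWRROWVSDXOVIEQL

Repeat the key across the message: RMXKURMXKURMXKUR
A(0)+R(17): 17 → R
K(10)+M(12): 22 → W
U(20)+X(23): 43≡17 → R
H(7)+K(10): 17 → R
U(20)+U(20): 40≡14 → O
F(5)+R(17): 22 → W
J(9)+M(12): 21 → V
V(21)+X(23): 44≡18 → S
T(19)+K(10): 29≡3 → D
D(3)+U(20): 23 → X
X(23)+R(17): 40≡14 → O
J(9)+M(12): 21 → V
L(11)+X(23): 34≡8 → I
U(20)+K(10): 30≡4 → E
W(22)+U(20): 42≡16 → Q
U(20)+R(17): 37≡11 → L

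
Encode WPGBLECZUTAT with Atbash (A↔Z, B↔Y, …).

W(22) → D(3)
P(15) → K(10)
G(6) → T(19)
B(1) → Y(24)
L(11) → O(14)
E(4) → V(21)
C(2) → X(23)
Z(25) → A(0)
U(20) → F(5)
T(19) → G(6)
A(0) → Z(25)
T(19) → G(6)

DKTYOVXAFGZG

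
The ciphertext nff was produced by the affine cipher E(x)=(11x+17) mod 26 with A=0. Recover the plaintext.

cgg

The inverse of 11 mod 26 is 19, since 11·19=209≡1. Apply D(y)=19·(y−17) mod 26:
n(13): 19·(13−17)=-76≡2 → c
f(5): 19·(5−17)=-228≡6 → g
f(5): 19·(5−17)=-228≡6 → g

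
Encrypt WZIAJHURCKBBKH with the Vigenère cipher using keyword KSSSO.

Repeat the key across the message: KSSSOKSSSOKSSS
W(22)+K(10): 32≡6 → G
Z(25)+S(18): 43≡17 → R
I(8)+S(18): 26≡0 → A
A(0)+S(18): 18 → S
J(9)+O(14): 23 → X
H(7)+K(10): 17 → R
U(20)+S(18): 38≡12 → M
R(17)+S(18): 35≡9 → J
C(2)+S(18): 20 → U
K(10)+O(14): 24 → Y
B(1)+K(10): 11 → L
B(1)+S(18): 19 → T
K(10)+S(18): 28≡2 → C
H(7)+S(18): 25 → Z

GRASXRMJUYLTCZ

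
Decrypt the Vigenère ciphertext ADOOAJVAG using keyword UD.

GAULGGBXM

Repeat the key across the ciphertext: UDUDUDUDU
A(0)−U(20): -20≡6 → G
D(3)−D(3): 0 → A
O(14)−U(20): -6≡20 → U
O(14)−D(3): 11 → L
A(0)−U(20): -20≡6 → G
J(9)−D(3): 6 → G
V(21)−U(20): 1 → B
A(0)−D(3): -3≡23 → X
G(6)−U(20): -14≡12 → M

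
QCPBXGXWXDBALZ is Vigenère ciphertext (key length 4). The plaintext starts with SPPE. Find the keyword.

Subtract each crib letter from the matching ciphertext letter (mod 26):
Q(16)−S(18)=-2≡24 → Y
C(2)−P(15)=-13≡13 → N
P(15)−P(15)=0 → A
B(1)−E(4)=-3≡23 → X

YNAX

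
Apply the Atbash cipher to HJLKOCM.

H(7) → S(18)
J(9) → Q(16)
L(11) → O(14)
K(10) → P(15)
O(14) → L(11)
C(2) → X(23)
M(12) → N(13)

SQOPLXN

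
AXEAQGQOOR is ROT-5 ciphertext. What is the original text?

A(0): 0−5=-5≡21 → V
X(23): 23−5=18 → S
E(4): 4−5=-1≡25 → Z
A(0): 0−5=-5≡21 → V
Q(16): 16−5=11 → L
G(6): 6−5=1 → B
Q(16): 16−5=11 → L
O(14): 14−5=9 → J
O(14): 14−5=9 → J
R(17): 17−5=12 → M

VSZVLBLJJM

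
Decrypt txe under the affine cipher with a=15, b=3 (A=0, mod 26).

The inverse of 15 mod 26 is 7, since 15·7=105≡1. Apply D(y)=7·(y−3) mod 26:
t(19): 7·(19−3)=112≡8 → i
x(23): 7·(23−3)=140≡10 → k
e(4): 7·(4−3)=7 → h

ikh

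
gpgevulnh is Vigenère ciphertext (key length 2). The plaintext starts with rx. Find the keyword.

ps

Subtract each crib letter from the matching ciphertext letter (mod 26):
g(6)−r(17)=-11≡15 → p
p(15)−x(23)=-8≡18 → s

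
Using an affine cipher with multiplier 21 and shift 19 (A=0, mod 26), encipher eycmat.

e(4): 21·4+19=103≡25 → z
y(24): 21·24+19=523≡3 → d
c(2): 21·2+19=61≡9 → j
m(12): 21·12+19=271≡11 → l
a(0): 21·0+19=19 → t
t(19): 21·19+19=418≡2 → c

zdjltc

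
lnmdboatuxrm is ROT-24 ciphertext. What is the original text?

l(11): 11−24=-13≡13 → n
n(13): 13−24=-11≡15 → p
m(12): 12−24=-12≡14 → o
d(3): 3−24=-21≡5 → f
b(1): 1−24=-23≡3 → d
o(14): 14−24=-10≡16 → q
a(0): 0−24=-24≡2 → c
t(19): 19−24=-5≡21 → v
u(20): 20−24=-4≡22 → w
x(23): 23−24=-1≡25 → z
r(17): 17−24=-7≡19 → t
m(12): 12−24=-12≡14 → o

npofdqcvwzto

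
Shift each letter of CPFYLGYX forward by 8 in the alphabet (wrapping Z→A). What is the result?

C(2): 2+8=10 → K
P(15): 15+8=23 → X
F(5): 5+8=13 → N
Y(24): 24+8=32≡6 → G
L(11): 11+8=19 → T
G(6): 6+8=14 → O
Y(24): 24+8=32≡6 → G
X(23): 23+8=31≡5 → F

KXNGTOGF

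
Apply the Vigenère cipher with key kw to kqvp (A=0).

Repeat the key across the message: kwkw
k(10)+k(10): 20 → u
q(16)+w(22): 38≡12 → m
v(21)+k(10): 31≡5 → f
p(15)+w(22): 37≡11 → l

umfl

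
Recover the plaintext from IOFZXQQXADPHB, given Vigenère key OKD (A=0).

UECLNNCNXPFEN

Repeat the key across the ciphertext: OKDOKDOKDOKDO
I(8)−O(14): -6≡20 → U
O(14)−K(10): 4 → E
F(5)−D(3): 2 → C
Z(25)−O(14): 11 → L
X(23)−K(10): 13 → N
Q(16)−D(3): 13 → N
Q(16)−O(14): 2 → C
X(23)−K(10): 13 → N
A(0)−D(3): -3≡23 → X
D(3)−O(14): -11≡15 → P
P(15)−K(10): 5 → F
H(7)−D(3): 4 → E
B(1)−O(14): -13≡13 → N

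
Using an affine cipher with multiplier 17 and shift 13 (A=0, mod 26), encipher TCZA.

T(19): 17·19+13=336≡24 → Y
C(2): 17·2+13=47≡21 → V
Z(25): 17·25+13=438≡22 → W
A(0): 17·0+13=13 → N

YVWN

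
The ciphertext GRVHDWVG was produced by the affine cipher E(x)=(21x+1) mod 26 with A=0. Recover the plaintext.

ZCWEKBWZ

The inverse of 21 mod 26 is 5, since 21·5=105≡1. Apply D(y)=5·(y−1) mod 26:
G(6): 5·(6−1)=25 → Z
R(17): 5·(17−1)=80≡2 → C
V(21): 5·(21−1)=100≡22 → W
H(7): 5·(7−1)=30≡4 → E
D(3): 5·(3−1)=10 → K
W(22): 5·(22−1)=105≡1 → B
V(21): 5·(21−1)=100≡22 → W
G(6): 5·(6−1)=25 → Z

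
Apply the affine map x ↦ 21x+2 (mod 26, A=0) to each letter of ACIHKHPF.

A(0): 21·0+2=2 → C
C(2): 21·2+2=44≡18 → S
I(8): 21·8+2=170≡14 → O
H(7): 21·7+2=149≡19 → T
K(10): 21·10+2=212≡4 → E
H(7): 21·7+2=149≡19 → T
P(15): 21·15+2=317≡5 → F
F(5): 21·5+2=107≡3 → D

CSOTETFD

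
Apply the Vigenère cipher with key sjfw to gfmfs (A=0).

yorbk

Repeat the key across the message: sjfws
g(6)+s(18): 24 → y
f(5)+j(9): 14 → o
m(12)+f(5): 17 → r
f(5)+w(22): 27≡1 → b
s(18)+s(18): 36≡10 → k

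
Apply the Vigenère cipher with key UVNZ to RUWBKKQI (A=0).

LPJAEFDH

Repeat the key across the message: UVNZUVNZ
R(17)+U(20): 37≡11 → L
U(20)+V(21): 41≡15 → P
W(22)+N(13): 35≡9 → J
B(1)+Z(25): 26≡0 → A
K(10)+U(20): 30≡4 → E
K(10)+V(21): 31≡5 → F
Q(16)+N(13): 29≡3 → D
I(8)+Z(25): 33≡7 → H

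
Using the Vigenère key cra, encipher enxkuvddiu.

Repeat the key across the message: cracracrac
e(4)+c(2): 6 → g
n(13)+r(17): 30≡4 → e
x(23)+a(0): 23 → x
k(10)+c(2): 12 → m
u(20)+r(17): 37≡11 → l
v(21)+a(0): 21 → v
d(3)+c(2): 5 → f
d(3)+r(17): 20 → u
i(8)+a(0): 8 → i
u(20)+c(2): 22 → w

gexmlvfuiw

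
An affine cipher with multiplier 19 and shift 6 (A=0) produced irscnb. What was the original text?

wrcizx

The inverse of 19 mod 26 is 11, since 19·11=209≡1. Apply D(y)=11·(y−6) mod 26:
i(8): 11·(8−6)=22 → w
r(17): 11·(17−6)=121≡17 → r
s(18): 11·(18−6)=132≡2 → c
c(2): 11·(2−6)=-44≡8 → i
n(13): 11·(13−6)=77≡25 → z
b(1): 11·(1−6)=-55≡23 → x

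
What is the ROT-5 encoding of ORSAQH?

O(14): 14+5=19 → T
R(17): 17+5=22 → W
S(18): 18+5=23 → X
A(0): 0+5=5 → F
Q(16): 16+5=21 → V
H(7): 7+5=12 → M

TWXFVM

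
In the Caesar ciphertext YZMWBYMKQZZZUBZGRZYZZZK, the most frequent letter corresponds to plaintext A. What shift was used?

The most frequent ciphertext letter is Z (appears 9 times).
Z is position 25; A is position 0.
Shift = 25.

25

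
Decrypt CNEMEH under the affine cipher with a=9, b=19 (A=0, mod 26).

The inverse of 9 mod 26 is 3, since 9·3=27≡1. Apply D(y)=3·(y−19) mod 26:
C(2): 3·(2−19)=-51≡1 → B
N(13): 3·(13−19)=-18≡8 → I
E(4): 3·(4−19)=-45≡7 → H
M(12): 3·(12−19)=-21≡5 → F
E(4): 3·(4−19)=-45≡7 → H
H(7): 3·(7−19)=-36≡16 → Q

BIHFHQ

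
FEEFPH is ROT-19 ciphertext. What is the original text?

MLLMWO

F(5): 5−19=-14≡12 → M
E(4): 4−19=-15≡11 → L
E(4): 4−19=-15≡11 → L
F(5): 5−19=-14≡12 → M
P(15): 15−19=-4≡22 → W
H(7): 7−19=-12≡14 → O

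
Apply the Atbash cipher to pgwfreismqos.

p(15) → k(10)
g(6) → t(19)
w(22) → d(3)
f(5) → u(20)
r(17) → i(8)
e(4) → v(21)
i(8) → r(17)
s(18) → h(7)
m(12) → n(13)
q(16) → j(9)
o(14) → l(11)
s(18) → h(7)

ktduivrhnjlh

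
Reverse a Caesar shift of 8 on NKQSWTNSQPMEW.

FCIKOLFKIHEWO

N(13): 13−8=5 → F
K(10): 10−8=2 → C
Q(16): 16−8=8 → I
S(18): 18−8=10 → K
W(22): 22−8=14 → O
T(19): 19−8=11 → L
N(13): 13−8=5 → F
S(18): 18−8=10 → K
Q(16): 16−8=8 → I
P(15): 15−8=7 → H
M(12): 12−8=4 → E
E(4): 4−8=-4≡22 → W
W(22): 22−8=14 → O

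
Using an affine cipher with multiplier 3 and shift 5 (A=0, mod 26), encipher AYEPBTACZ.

FZRYIKFLC

A(0): 3·0+5=5 → F
Y(24): 3·24+5=77≡25 → Z
E(4): 3·4+5=17 → R
P(15): 3·15+5=50≡24 → Y
B(1): 3·1+5=8 → I
T(19): 3·19+5=62≡10 → K
A(0): 3·0+5=5 → F
C(2): 3·2+5=11 → L
Z(25): 3·25+5=80≡2 → C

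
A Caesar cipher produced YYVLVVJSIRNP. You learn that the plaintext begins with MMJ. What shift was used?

From the crib: Y(24)−M(12)=12, so the shift is 12.

12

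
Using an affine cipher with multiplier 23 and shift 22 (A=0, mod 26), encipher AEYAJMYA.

A(0): 23·0+22=22 → W
E(4): 23·4+22=114≡10 → K
Y(24): 23·24+22=574≡2 → C
A(0): 23·0+22=22 → W
J(9): 23·9+22=229≡21 → V
M(12): 23·12+22=298≡12 → M
Y(24): 23·24+22=574≡2 → C
A(0): 23·0+22=22 → W

WKCWVMCW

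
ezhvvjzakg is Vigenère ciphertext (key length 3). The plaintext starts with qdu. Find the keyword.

own

Subtract each crib letter from the matching ciphertext letter (mod 26):
e(4)−q(16)=-12≡14 → o
z(25)−d(3)=22 → w
h(7)−u(20)=-13≡13 → n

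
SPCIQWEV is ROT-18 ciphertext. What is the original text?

AXKQYEMD

S(18): 18−18=0 → A
P(15): 15−18=-3≡23 → X
C(2): 2−18=-16≡10 → K
I(8): 8−18=-10≡16 → Q
Q(16): 16−18=-2≡24 → Y
W(22): 22−18=4 → E
E(4): 4−18=-14≡12 → M
V(21): 21−18=3 → D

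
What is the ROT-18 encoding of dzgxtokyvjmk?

d(3): 3+18=21 → v
z(25): 25+18=43≡17 → r
g(6): 6+18=24 → y
x(23): 23+18=41≡15 → p
t(19): 19+18=37≡11 → l
o(14): 14+18=32≡6 → g
k(10): 10+18=28≡2 → c
y(24): 24+18=42≡16 → q
v(21): 21+18=39≡13 → n
j(9): 9+18=27≡1 → b
m(12): 12+18=30≡4 → e
k(10): 10+18=28≡2 → c

vryplgcqnbec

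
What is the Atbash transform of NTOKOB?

N(13) → M(12)
T(19) → G(6)
O(14) → L(11)
K(10) → P(15)
O(14) → L(11)
B(1) → Y(24)

MGLPLY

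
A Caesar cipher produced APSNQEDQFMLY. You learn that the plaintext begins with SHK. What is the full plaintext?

SHKFIWVIXEDQ

From the crib: A(0)−S(18)=-18≡8, so the shift is 8.
Subtract 8 from each ciphertext letter:
A(0): 0−8=-8≡18 → S
P(15): 15−8=7 → H
S(18): 18−8=10 → K
N(13): 13−8=5 → F
Q(16): 16−8=8 → I
E(4): 4−8=-4≡22 → W
D(3): 3−8=-5≡21 → V
Q(16): 16−8=8 → I
F(5): 5−8=-3≡23 → X
M(12): 12−8=4 → E
L(11): 11−8=3 → D
Y(24): 24−8=16 → Q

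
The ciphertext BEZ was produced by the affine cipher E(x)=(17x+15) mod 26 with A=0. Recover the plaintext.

QHW

The inverse of 17 mod 26 is 23, since 17·23=391≡1. Apply D(y)=23·(y−15) mod 26:
B(1): 23·(1−15)=-322≡16 → Q
E(4): 23·(4−15)=-253≡7 → H
Z(25): 23·(25−15)=230≡22 → W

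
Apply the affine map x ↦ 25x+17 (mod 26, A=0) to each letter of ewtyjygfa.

e(4): 25·4+17=117≡13 → n
w(22): 25·22+17=567≡21 → v
t(19): 25·19+17=492≡24 → y
y(24): 25·24+17=617≡19 → t
j(9): 25·9+17=242≡8 → i
y(24): 25·24+17=617≡19 → t
g(6): 25·6+17=167≡11 → l
f(5): 25·5+17=142≡12 → m
a(0): 25·0+17=17 → r

nvytitlmr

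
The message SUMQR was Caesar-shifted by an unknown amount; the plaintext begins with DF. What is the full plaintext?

DFXBC

From the crib: S(18)−D(3)=15, so the shift is 15.
Subtract 15 from each ciphertext letter:
S(18): 18−15=3 → D
U(20): 20−15=5 → F
M(12): 12−15=-3≡23 → X
Q(16): 16−15=1 → B
R(17): 17−15=2 → C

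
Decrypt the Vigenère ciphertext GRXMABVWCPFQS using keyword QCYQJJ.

QPZWRSFUEZWHC

Repeat the key across the ciphertext: QCYQJJQCYQJJQ
G(6)−Q(16): -10≡16 → Q
R(17)−C(2): 15 → P
X(23)−Y(24): -1≡25 → Z
M(12)−Q(16): -4≡22 → W
A(0)−J(9): -9≡17 → R
B(1)−J(9): -8≡18 → S
V(21)−Q(16): 5 → F
W(22)−C(2): 20 → U
C(2)−Y(24): -22≡4 → E
P(15)−Q(16): -1≡25 → Z
F(5)−J(9): -4≡22 → W
Q(16)−J(9): 7 → H
S(18)−Q(16): 2 → C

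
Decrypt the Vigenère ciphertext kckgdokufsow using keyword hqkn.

Repeat the key across the ciphertext: hqknhqknhqkn
k(10)−h(7): 3 → d
c(2)−q(16): -14≡12 → m
k(10)−k(10): 0 → a
g(6)−n(13): -7≡19 → t
d(3)−h(7): -4≡22 → w
o(14)−q(16): -2≡24 → y
k(10)−k(10): 0 → a
u(20)−n(13): 7 → h
f(5)−h(7): -2≡24 → y
s(18)−q(16): 2 → c
o(14)−k(10): 4 → e
w(22)−n(13): 9 → j

dmatwyahycej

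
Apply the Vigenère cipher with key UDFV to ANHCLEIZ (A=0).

Repeat the key across the message: UDFVUDFV
A(0)+U(20): 20 → U
N(13)+D(3): 16 → Q
H(7)+F(5): 12 → M
C(2)+V(21): 23 → X
L(11)+U(20): 31≡5 → F
E(4)+D(3): 7 → H
I(8)+F(5): 13 → N
Z(25)+V(21): 46≡20 → U

UQMXFHNU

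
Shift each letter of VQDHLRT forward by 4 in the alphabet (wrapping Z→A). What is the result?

ZUHLPVX

V(21): 21+4=25 → Z
Q(16): 16+4=20 → U
D(3): 3+4=7 → H
H(7): 7+4=11 → L
L(11): 11+4=15 → P
R(17): 17+4=21 → V
T(19): 19+4=23 → X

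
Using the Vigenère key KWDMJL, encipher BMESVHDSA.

LIHEESNOD

Repeat the key across the message: KWDMJLKWD
B(1)+K(10): 11 → L
M(12)+W(22): 34≡8 → I
E(4)+D(3): 7 → H
S(18)+M(12): 30≡4 → E
V(21)+J(9): 30≡4 → E
H(7)+L(11): 18 → S
D(3)+K(10): 13 → N
S(18)+W(22): 40≡14 → O
A(0)+D(3): 3 → D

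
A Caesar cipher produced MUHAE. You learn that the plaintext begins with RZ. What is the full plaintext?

RZMFJ

From the crib: M(12)−R(17)=-5≡21, so the shift is 21.
Subtract 21 from each ciphertext letter:
M(12): 12−21=-9≡17 → R
U(20): 20−21=-1≡25 → Z
H(7): 7−21=-14≡12 → M
A(0): 0−21=-21≡5 → F
E(4): 4−21=-17≡9 → J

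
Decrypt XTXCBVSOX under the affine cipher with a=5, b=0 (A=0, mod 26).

PJPQVZOIP

The inverse of 5 mod 26 is 21, since 5·21=105≡1. Apply D(y)=21·(y−0) mod 26:
X(23): 21·(23−0)=483≡15 → P
T(19): 21·(19−0)=399≡9 → J
X(23): 21·(23−0)=483≡15 → P
C(2): 21·(2−0)=42≡16 → Q
B(1): 21·(1−0)=21 → V
V(21): 21·(21−0)=441≡25 → Z
S(18): 21·(18−0)=378≡14 → O
O(14): 21·(14−0)=294≡8 → I
X(23): 21·(23−0)=483≡15 → P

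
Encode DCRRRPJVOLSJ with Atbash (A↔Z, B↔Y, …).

D(3) → W(22)
C(2) → X(23)
R(17) → I(8)
R(17) → I(8)
R(17) → I(8)
P(15) → K(10)
J(9) → Q(16)
V(21) → E(4)
O(14) → L(11)
L(11) → O(14)
S(18) → H(7)
J(9) → Q(16)

WXIIIKQELOHQ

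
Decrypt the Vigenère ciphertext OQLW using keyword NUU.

Repeat the key across the ciphertext: NUUN
O(14)−N(13): 1 → B
Q(16)−U(20): -4≡22 → W
L(11)−U(20): -9≡17 → R
W(22)−N(13): 9 → J

BWRJ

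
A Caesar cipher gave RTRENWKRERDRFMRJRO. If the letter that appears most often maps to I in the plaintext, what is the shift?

The most frequent ciphertext letter is R (appears 7 times).
R is position 17; I is position 8.
Shift = 9.

9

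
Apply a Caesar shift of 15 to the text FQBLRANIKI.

UFQAGPCXZX

F(5): 5+15=20 → U
Q(16): 16+15=31≡5 → F
B(1): 1+15=16 → Q
L(11): 11+15=26≡0 → A
R(17): 17+15=32≡6 → G
A(0): 0+15=15 → P
N(13): 13+15=28≡2 → C
I(8): 8+15=23 → X
K(10): 10+15=25 → Z
I(8): 8+15=23 → X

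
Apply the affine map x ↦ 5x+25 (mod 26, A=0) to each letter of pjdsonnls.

p(15): 5·15+25=100≡22 → w
j(9): 5·9+25=70≡18 → s
d(3): 5·3+25=40≡14 → o
s(18): 5·18+25=115≡11 → l
o(14): 5·14+25=95≡17 → r
n(13): 5·13+25=90≡12 → m
n(13): 5·13+25=90≡12 → m
l(11): 5·11+25=80≡2 → c
s(18): 5·18+25=115≡11 → l

wsolrmmcl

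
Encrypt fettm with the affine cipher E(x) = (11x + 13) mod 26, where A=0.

f(5): 11·5+13=68≡16 → q
e(4): 11·4+13=57≡5 → f
t(19): 11·19+13=222≡14 → o
t(19): 11·19+13=222≡14 → o
m(12): 11·12+13=145≡15 → p

qfoop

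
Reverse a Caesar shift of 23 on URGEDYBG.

U(20): 20−23=-3≡23 → X
R(17): 17−23=-6≡20 → U
G(6): 6−23=-17≡9 → J
E(4): 4−23=-19≡7 → H
D(3): 3−23=-20≡6 → G
Y(24): 24−23=1 → B
B(1): 1−23=-22≡4 → E
G(6): 6−23=-17≡9 → J

XUJHGBEJ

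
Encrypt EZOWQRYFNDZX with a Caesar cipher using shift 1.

FAPXRSZGOEAY

E(4): 4+1=5 → F
Z(25): 25+1=26≡0 → A
O(14): 14+1=15 → P
W(22): 22+1=23 → X
Q(16): 16+1=17 → R
R(17): 17+1=18 → S
Y(24): 24+1=25 → Z
F(5): 5+1=6 → G
N(13): 13+1=14 → O
D(3): 3+1=4 → E
Z(25): 25+1=26≡0 → A
X(23): 23+1=24 → Y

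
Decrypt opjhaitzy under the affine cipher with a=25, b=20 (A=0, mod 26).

gflnumbvw

The inverse of 25 mod 26 is 25, since 25·25=625≡1. Apply D(y)=25·(y−20) mod 26:
o(14): 25·(14−20)=-150≡6 → g
p(15): 25·(15−20)=-125≡5 → f
j(9): 25·(9−20)=-275≡11 → l
h(7): 25·(7−20)=-325≡13 → n
a(0): 25·(0−20)=-500≡20 → u
i(8): 25·(8−20)=-300≡12 → m
t(19): 25·(19−20)=-25≡1 → b
z(25): 25·(25−20)=125≡21 → v
y(24): 25·(24−20)=100≡22 → w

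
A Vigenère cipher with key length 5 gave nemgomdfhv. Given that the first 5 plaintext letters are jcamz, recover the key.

Subtract each crib letter from the matching ciphertext letter (mod 26):
n(13)−j(9)=4 → e
e(4)−c(2)=2 → c
m(12)−a(0)=12 → m
g(6)−m(12)=-6≡20 → u
o(14)−z(25)=-11≡15 → p

ecmup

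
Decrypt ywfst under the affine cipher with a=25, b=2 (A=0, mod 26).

The inverse of 25 mod 26 is 25, since 25·25=625≡1. Apply D(y)=25·(y−2) mod 26:
y(24): 25·(24−2)=550≡4 → e
w(22): 25·(22−2)=500≡6 → g
f(5): 25·(5−2)=75≡23 → x
s(18): 25·(18−2)=400≡10 → k
t(19): 25·(19−2)=425≡9 → j

egxkj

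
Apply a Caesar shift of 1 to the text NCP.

ODQ

N(13): 13+1=14 → O
C(2): 2+1=3 → D
P(15): 15+1=16 → Q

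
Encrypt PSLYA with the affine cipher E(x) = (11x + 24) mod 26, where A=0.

P(15): 11·15+24=189≡7 → H
S(18): 11·18+24=222≡14 → O
L(11): 11·11+24=145≡15 → P
Y(24): 11·24+24=288≡2 → C
A(0): 11·0+24=24 → Y

HOPCY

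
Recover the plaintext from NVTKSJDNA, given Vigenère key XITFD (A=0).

Repeat the key across the ciphertext: XITFDXITF
N(13)−X(23): -10≡16 → Q
V(21)−I(8): 13 → N
T(19)−T(19): 0 → A
K(10)−F(5): 5 → F
S(18)−D(3): 15 → P
J(9)−X(23): -14≡12 → M
D(3)−I(8): -5≡21 → V
N(13)−T(19): -6≡20 → U
A(0)−F(5): -5≡21 → V

QNAFPMVUV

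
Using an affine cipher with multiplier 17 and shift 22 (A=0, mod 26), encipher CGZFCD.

C(2): 17·2+22=56≡4 → E
G(6): 17·6+22=124≡20 → U
Z(25): 17·25+22=447≡5 → F
F(5): 17·5+22=107≡3 → D
C(2): 17·2+22=56≡4 → E
D(3): 17·3+22=73≡21 → V

EUFDEV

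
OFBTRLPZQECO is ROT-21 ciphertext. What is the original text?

TKGYWQUEVJHT

O(14): 14−21=-7≡19 → T
F(5): 5−21=-16≡10 → K
B(1): 1−21=-20≡6 → G
T(19): 19−21=-2≡24 → Y
R(17): 17−21=-4≡22 → W
L(11): 11−21=-10≡16 → Q
P(15): 15−21=-6≡20 → U
Z(25): 25−21=4 → E
Q(16): 16−21=-5≡21 → V
E(4): 4−21=-17≡9 → J
C(2): 2−21=-19≡7 → H
O(14): 14−21=-7≡19 → T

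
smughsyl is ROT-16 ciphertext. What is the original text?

cweqrciv

s(18): 18−16=2 → c
m(12): 12−16=-4≡22 → w
u(20): 20−16=4 → e
g(6): 6−16=-10≡16 → q
h(7): 7−16=-9≡17 → r
s(18): 18−16=2 → c
y(24): 24−16=8 → i
l(11): 11−16=-5≡21 → v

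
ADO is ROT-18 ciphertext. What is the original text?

A(0): 0−18=-18≡8 → I
D(3): 3−18=-15≡11 → L
O(14): 14−18=-4≡22 → W

ILW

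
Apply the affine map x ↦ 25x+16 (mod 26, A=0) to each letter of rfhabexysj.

zljqpmtsyh

r(17): 25·17+16=441≡25 → z
f(5): 25·5+16=141≡11 → l
h(7): 25·7+16=191≡9 → j
a(0): 25·0+16=16 → q
b(1): 25·1+16=41≡15 → p
e(4): 25·4+16=116≡12 → m
x(23): 25·23+16=591≡19 → t
y(24): 25·24+16=616≡18 → s
s(18): 25·18+16=466≡24 → y
j(9): 25·9+16=241≡7 → h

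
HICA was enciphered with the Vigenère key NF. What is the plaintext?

UDPV

Repeat the key across the ciphertext: NFNF
H(7)−N(13): -6≡20 → U
I(8)−F(5): 3 → D
C(2)−N(13): -11≡15 → P
A(0)−F(5): -5≡21 → V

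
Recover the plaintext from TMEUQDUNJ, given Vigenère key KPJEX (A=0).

JXVQTTFEF

Repeat the key across the ciphertext: KPJEXKPJE
T(19)−K(10): 9 → J
M(12)−P(15): -3≡23 → X
E(4)−J(9): -5≡21 → V
U(20)−E(4): 16 → Q
Q(16)−X(23): -7≡19 → T
D(3)−K(10): -7≡19 → T
U(20)−P(15): 5 → F
N(13)−J(9): 4 → E
J(9)−E(4): 5 → F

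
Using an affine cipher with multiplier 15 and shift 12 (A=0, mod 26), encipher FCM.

F(5): 15·5+12=87≡9 → J
C(2): 15·2+12=42≡16 → Q
M(12): 15·12+12=192≡10 → K

JQK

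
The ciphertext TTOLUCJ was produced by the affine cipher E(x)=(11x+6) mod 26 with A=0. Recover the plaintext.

The inverse of 11 mod 26 is 19, since 11·19=209≡1. Apply D(y)=19·(y−6) mod 26:
T(19): 19·(19−6)=247≡13 → N
T(19): 19·(19−6)=247≡13 → N
O(14): 19·(14−6)=152≡22 → W
L(11): 19·(11−6)=95≡17 → R
U(20): 19·(20−6)=266≡6 → G
C(2): 19·(2−6)=-76≡2 → C
J(9): 19·(9−6)=57≡5 → F

NNWRGCF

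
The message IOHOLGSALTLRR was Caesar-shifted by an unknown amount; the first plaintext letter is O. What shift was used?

From the crib: I(8)−O(14)=-6≡20, so the shift is 20.

20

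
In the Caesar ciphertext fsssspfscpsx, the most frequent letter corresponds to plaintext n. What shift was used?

5

The most frequent ciphertext letter is s (appears 6 times).
s is position 18; n is position 13.
Shift = 5.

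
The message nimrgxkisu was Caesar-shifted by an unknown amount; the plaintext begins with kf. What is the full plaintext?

kfjoduhfpr

From the crib: n(13)−k(10)=3, so the shift is 3.
Subtract 3 from each ciphertext letter:
n(13): 13−3=10 → k
i(8): 8−3=5 → f
m(12): 12−3=9 → j
r(17): 17−3=14 → o
g(6): 6−3=3 → d
x(23): 23−3=20 → u
k(10): 10−3=7 → h
i(8): 8−3=5 → f
s(18): 18−3=15 → p
u(20): 20−3=17 → r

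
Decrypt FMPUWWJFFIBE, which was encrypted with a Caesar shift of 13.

SZCHJJWSSVOR

F(5): 5−13=-8≡18 → S
M(12): 12−13=-1≡25 → Z
P(15): 15−13=2 → C
U(20): 20−13=7 → H
W(22): 22−13=9 → J
W(22): 22−13=9 → J
J(9): 9−13=-4≡22 → W
F(5): 5−13=-8≡18 → S
F(5): 5−13=-8≡18 → S
I(8): 8−13=-5≡21 → V
B(1): 1−13=-12≡14 → O
E(4): 4−13=-9≡17 → R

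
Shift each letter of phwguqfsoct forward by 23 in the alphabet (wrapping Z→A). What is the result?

metdrncplzq

p(15): 15+23=38≡12 → m
h(7): 7+23=30≡4 → e
w(22): 22+23=45≡19 → t
g(6): 6+23=29≡3 → d
u(20): 20+23=43≡17 → r
q(16): 16+23=39≡13 → n
f(5): 5+23=28≡2 → c
s(18): 18+23=41≡15 → p
o(14): 14+23=37≡11 → l
c(2): 2+23=25 → z
t(19): 19+23=42≡16 → q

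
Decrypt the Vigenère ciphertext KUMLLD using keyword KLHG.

AJFFBS

Repeat the key across the ciphertext: KLHGKL
K(10)−K(10): 0 → A
U(20)−L(11): 9 → J
M(12)−H(7): 5 → F
L(11)−G(6): 5 → F
L(11)−K(10): 1 → B
D(3)−L(11): -8≡18 → S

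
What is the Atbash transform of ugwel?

ftdvo

u(20) → f(5)
g(6) → t(19)
w(22) → d(3)
e(4) → v(21)
l(11) → o(14)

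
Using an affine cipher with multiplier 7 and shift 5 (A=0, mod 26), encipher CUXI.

TPKJ

C(2): 7·2+5=19 → T
U(20): 7·20+5=145≡15 → P
X(23): 7·23+5=166≡10 → K
I(8): 7·8+5=61≡9 → J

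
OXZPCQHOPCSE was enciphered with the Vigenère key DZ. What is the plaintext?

LYWQZREPMDPF

Repeat the key across the ciphertext: DZDZDZDZDZDZ
O(14)−D(3): 11 → L
X(23)−Z(25): -2≡24 → Y
Z(25)−D(3): 22 → W
P(15)−Z(25): -10≡16 → Q
C(2)−D(3): -1≡25 → Z
Q(16)−Z(25): -9≡17 → R
H(7)−D(3): 4 → E
O(14)−Z(25): -11≡15 → P
P(15)−D(3): 12 → M
C(2)−Z(25): -23≡3 → D
S(18)−D(3): 15 → P
E(4)−Z(25): -21≡5 → F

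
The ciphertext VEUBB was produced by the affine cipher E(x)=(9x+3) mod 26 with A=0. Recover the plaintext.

CDZUU

The inverse of 9 mod 26 is 3, since 9·3=27≡1. Apply D(y)=3·(y−3) mod 26:
V(21): 3·(21−3)=54≡2 → C
E(4): 3·(4−3)=3 → D
U(20): 3·(20−3)=51≡25 → Z
B(1): 3·(1−3)=-6≡20 → U
B(1): 3·(1−3)=-6≡20 → U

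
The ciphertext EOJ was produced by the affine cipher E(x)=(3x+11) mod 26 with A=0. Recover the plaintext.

PBI

The inverse of 3 mod 26 is 9, since 3·9=27≡1. Apply D(y)=9·(y−11) mod 26:
E(4): 9·(4−11)=-63≡15 → P
O(14): 9·(14−11)=27≡1 → B
J(9): 9·(9−11)=-18≡8 → I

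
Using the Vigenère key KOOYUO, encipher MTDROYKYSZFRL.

Repeat the key across the message: KOOYUOKOOYUOK
M(12)+K(10): 22 → W
T(19)+O(14): 33≡7 → H
D(3)+O(14): 17 → R
R(17)+Y(24): 41≡15 → P
O(14)+U(20): 34≡8 → I
Y(24)+O(14): 38≡12 → M
K(10)+K(10): 20 → U
Y(24)+O(14): 38≡12 → M
S(18)+O(14): 32≡6 → G
Z(25)+Y(24): 49≡23 → X
F(5)+U(20): 25 → Z
R(17)+O(14): 31≡5 → F
L(11)+K(10): 21 → V

WHRPIMUMGXZFV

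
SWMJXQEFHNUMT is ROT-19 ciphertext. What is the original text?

S(18): 18−19=-1≡25 → Z
W(22): 22−19=3 → D
M(12): 12−19=-7≡19 → T
J(9): 9−19=-10≡16 → Q
X(23): 23−19=4 → E
Q(16): 16−19=-3≡23 → X
E(4): 4−19=-15≡11 → L
F(5): 5−19=-14≡12 → M
H(7): 7−19=-12≡14 → O
N(13): 13−19=-6≡20 → U
U(20): 20−19=1 → B
M(12): 12−19=-7≡19 → T
T(19): 19−19=0 → A

ZDTQEXLMOUBTA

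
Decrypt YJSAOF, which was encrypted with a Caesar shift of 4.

UFOWKB

Y(24): 24−4=20 → U
J(9): 9−4=5 → F
S(18): 18−4=14 → O
A(0): 0−4=-4≡22 → W
O(14): 14−4=10 → K
F(5): 5−4=1 → B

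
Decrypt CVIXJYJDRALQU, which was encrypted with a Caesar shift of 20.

IBODPEPJXGRWA

C(2): 2−20=-18≡8 → I
V(21): 21−20=1 → B
I(8): 8−20=-12≡14 → O
X(23): 23−20=3 → D
J(9): 9−20=-11≡15 → P
Y(24): 24−20=4 → E
J(9): 9−20=-11≡15 → P
D(3): 3−20=-17≡9 → J
R(17): 17−20=-3≡23 → X
A(0): 0−20=-20≡6 → G
L(11): 11−20=-9≡17 → R
Q(16): 16−20=-4≡22 → W
U(20): 20−20=0 → A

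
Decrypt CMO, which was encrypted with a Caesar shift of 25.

C(2): 2−25=-23≡3 → D
M(12): 12−25=-13≡13 → N
O(14): 14−25=-11≡15 → P

DNP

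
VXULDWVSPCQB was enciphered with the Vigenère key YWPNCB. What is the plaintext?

Repeat the key across the ciphertext: YWPNCBYWPNCB
V(21)−Y(24): -3≡23 → X
X(23)−W(22): 1 → B
U(20)−P(15): 5 → F
L(11)−N(13): -2≡24 → Y
D(3)−C(2): 1 → B
W(22)−B(1): 21 → V
V(21)−Y(24): -3≡23 → X
S(18)−W(22): -4≡22 → W
P(15)−P(15): 0 → A
C(2)−N(13): -11≡15 → P
Q(16)−C(2): 14 → O
B(1)−B(1): 0 → A

XBFYBVXWAPOA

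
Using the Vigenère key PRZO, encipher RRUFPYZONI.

GITTEPYCCZ

Repeat the key across the message: PRZOPRZOPR
R(17)+P(15): 32≡6 → G
R(17)+R(17): 34≡8 → I
U(20)+Z(25): 45≡19 → T
F(5)+O(14): 19 → T
P(15)+P(15): 30≡4 → E
Y(24)+R(17): 41≡15 → P
Z(25)+Z(25): 50≡24 → Y
O(14)+O(14): 28≡2 → C
N(13)+P(15): 28≡2 → C
I(8)+R(17): 25 → Z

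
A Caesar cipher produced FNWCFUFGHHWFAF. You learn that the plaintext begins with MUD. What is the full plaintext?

From the crib: F(5)−M(12)=-7≡19, so the shift is 19.
Subtract 19 from each ciphertext letter:
F(5): 5−19=-14≡12 → M
N(13): 13−19=-6≡20 → U
W(22): 22−19=3 → D
C(2): 2−19=-17≡9 → J
F(5): 5−19=-14≡12 → M
U(20): 20−19=1 → B
F(5): 5−19=-14≡12 → M
G(6): 6−19=-13≡13 → N
H(7): 7−19=-12≡14 → O
H(7): 7−19=-12≡14 → O
W(22): 22−19=3 → D
F(5): 5−19=-14≡12 → M
A(0): 0−19=-19≡7 → H
F(5): 5−19=-14≡12 → M

MUDJMBMNOODMHM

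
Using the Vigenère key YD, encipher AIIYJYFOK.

YLGBHBDRI

Repeat the key across the message: YDYDYDYDY
A(0)+Y(24): 24 → Y
I(8)+D(3): 11 → L
I(8)+Y(24): 32≡6 → G
Y(24)+D(3): 27≡1 → B
J(9)+Y(24): 33≡7 → H
Y(24)+D(3): 27≡1 → B
F(5)+Y(24): 29≡3 → D
O(14)+D(3): 17 → R
K(10)+Y(24): 34≡8 → I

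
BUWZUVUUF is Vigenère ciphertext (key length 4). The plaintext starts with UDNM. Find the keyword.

Subtract each crib letter from the matching ciphertext letter (mod 26):
B(1)−U(20)=-19≡7 → H
U(20)−D(3)=17 → R
W(22)−N(13)=9 → J
Z(25)−M(12)=13 → N

HRJN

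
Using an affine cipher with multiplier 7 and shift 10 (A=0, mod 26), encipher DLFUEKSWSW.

D(3): 7·3+10=31≡5 → F
L(11): 7·11+10=87≡9 → J
F(5): 7·5+10=45≡19 → T
U(20): 7·20+10=150≡20 → U
E(4): 7·4+10=38≡12 → M
K(10): 7·10+10=80≡2 → C
S(18): 7·18+10=136≡6 → G
W(22): 7·22+10=164≡8 → I
S(18): 7·18+10=136≡6 → G
W(22): 7·22+10=164≡8 → I

FJTUMCGIGI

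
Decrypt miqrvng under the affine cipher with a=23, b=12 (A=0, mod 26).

akqhxrc

The inverse of 23 mod 26 is 17, since 23·17=391≡1. Apply D(y)=17·(y−12) mod 26:
m(12): 17·(12−12)=0 → a
i(8): 17·(8−12)=-68≡10 → k
q(16): 17·(16−12)=68≡16 → q
r(17): 17·(17−12)=85≡7 → h
v(21): 17·(21−12)=153≡23 → x
n(13): 17·(13−12)=17 → r
g(6): 17·(6−12)=-102≡2 → c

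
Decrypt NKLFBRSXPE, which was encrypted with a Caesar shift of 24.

N(13): 13−24=-11≡15 → P
K(10): 10−24=-14≡12 → M
L(11): 11−24=-13≡13 → N
F(5): 5−24=-19≡7 → H
B(1): 1−24=-23≡3 → D
R(17): 17−24=-7≡19 → T
S(18): 18−24=-6≡20 → U
X(23): 23−24=-1≡25 → Z
P(15): 15−24=-9≡17 → R
E(4): 4−24=-20≡6 → G

PMNHDTUZRG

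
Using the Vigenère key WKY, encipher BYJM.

Repeat the key across the message: WKYW
B(1)+W(22): 23 → X
Y(24)+K(10): 34≡8 → I
J(9)+Y(24): 33≡7 → H
M(12)+W(22): 34≡8 → I

XIHI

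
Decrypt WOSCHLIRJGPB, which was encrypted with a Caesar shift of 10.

W(22): 22−10=12 → M
O(14): 14−10=4 → E
S(18): 18−10=8 → I
C(2): 2−10=-8≡18 → S
H(7): 7−10=-3≡23 → X
L(11): 11−10=1 → B
I(8): 8−10=-2≡24 → Y
R(17): 17−10=7 → H
J(9): 9−10=-1≡25 → Z
G(6): 6−10=-4≡22 → W
P(15): 15−10=5 → F
B(1): 1−10=-9≡17 → R

MEISXBYHZWFR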